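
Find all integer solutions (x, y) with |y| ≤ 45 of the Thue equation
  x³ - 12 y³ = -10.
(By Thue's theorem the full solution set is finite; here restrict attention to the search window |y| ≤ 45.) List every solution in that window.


The equation is x³ - 12y³ = -10. For fixed y, x³ = 12·y³ − 10, so a solution requires the RHS to be a perfect cube.
Strategy: iterate y from -45 to 45, compute RHS = 12·y³ − 10, and check whether it is a (positive or negative) perfect cube.
Check small values of y:
  y = 0: RHS = -10 is not a perfect cube.
  y = 1: RHS = 2 is not a perfect cube.
  y = -1: RHS = -22 is not a perfect cube.
  y = 2: RHS = 86 is not a perfect cube.
  y = -2: RHS = -106 is not a perfect cube.
  y = 3: RHS = 314 is not a perfect cube.
  y = -3: RHS = -334 is not a perfect cube.
Continuing the search up to |y| = 45 finds no solutions either.
No (x, y) in the scanned range satisfies the equation.

No integer solutions with |y| ≤ 45.


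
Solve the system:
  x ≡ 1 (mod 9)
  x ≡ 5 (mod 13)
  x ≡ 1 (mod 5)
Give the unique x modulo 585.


Moduli 9, 13, 5 are pairwise coprime; by CRT there is a unique solution modulo M = 9 · 13 · 5 = 585.
Solve pairwise, accumulating the modulus:
  Start with x ≡ 1 (mod 9).
  Combine with x ≡ 5 (mod 13): since gcd(9, 13) = 1, we get a unique residue mod 117.
    Write x = 1 + 9·t and substitute into x ≡ 5 (mod 13): 9·t ≡ 5 − 1 = 4 (mod 13).
    The inverse of 9 mod 13 is 3 (since 9·3 = 27 = 2·13 + 1), so t ≡ 3·4 = 12 ≡ 12 (mod 13).
    Then x = 1 + 9·12 = 109, valid modulo lcm(9, 13) = 117: x ≡ 109 (mod 117).
  Combine with x ≡ 1 (mod 5): since gcd(117, 5) = 1, we get a unique residue mod 585.
    Write x = 109 + 117·t and substitute into x ≡ 1 (mod 5): 117·t ≡ 1 − 109 = -108 (mod 5).
    Reduce coefficients mod 5: 2·t ≡ 2 (mod 5).
    The inverse of 2 mod 5 is 3 (since 2·3 = 6 = 1·5 + 1), so t ≡ 3·2 = 6 ≡ 1 (mod 5).
    Then x = 109 + 117·1 = 226, valid modulo lcm(117, 5) = 585: x ≡ 226 (mod 585).
Verify: 226 mod 9 = 1 ✓, 226 mod 13 = 5 ✓, 226 mod 5 = 1 ✓.

x ≡ 226 (mod 585).


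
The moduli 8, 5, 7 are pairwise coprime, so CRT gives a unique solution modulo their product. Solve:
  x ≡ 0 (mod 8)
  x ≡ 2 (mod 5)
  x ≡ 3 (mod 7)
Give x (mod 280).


Moduli 8, 5, 7 are pairwise coprime; by CRT there is a unique solution modulo M = 8 · 5 · 7 = 280.
Solve pairwise, accumulating the modulus:
  Start with x ≡ 0 (mod 8).
  Combine with x ≡ 2 (mod 5): since gcd(8, 5) = 1, we get a unique residue mod 40.
    Write x = 0 + 8·t and substitute into x ≡ 2 (mod 5): 8·t ≡ 2 − 0 = 2 (mod 5).
    Reduce coefficients mod 5: 3·t ≡ 2 (mod 5).
    The inverse of 3 mod 5 is 2 (since 3·2 = 6 = 1·5 + 1), so t ≡ 2·2 = 4 ≡ 4 (mod 5).
    Then x = 0 + 8·4 = 32, valid modulo lcm(8, 5) = 40: x ≡ 32 (mod 40).
  Combine with x ≡ 3 (mod 7): since gcd(40, 7) = 1, we get a unique residue mod 280.
    Write x = 32 + 40·t and substitute into x ≡ 3 (mod 7): 40·t ≡ 3 − 32 = -29 (mod 7).
    Reduce coefficients mod 7: 5·t ≡ 6 (mod 7).
    The inverse of 5 mod 7 is 3 (since 5·3 = 15 = 2·7 + 1), so t ≡ 3·6 = 18 ≡ 4 (mod 7).
    Then x = 32 + 40·4 = 192, valid modulo lcm(40, 7) = 280: x ≡ 192 (mod 280).
Verify: 192 mod 8 = 0 ✓, 192 mod 5 = 2 ✓, 192 mod 7 = 3 ✓.

x ≡ 192 (mod 280).


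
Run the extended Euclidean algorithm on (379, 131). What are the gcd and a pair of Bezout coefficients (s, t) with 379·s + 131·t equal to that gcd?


Euclidean algorithm on (379, 131) — divide until remainder is 0:
  379 = 2 · 131 + 117
  131 = 1 · 117 + 14
  117 = 8 · 14 + 5
  14 = 2 · 5 + 4
  5 = 1 · 4 + 1
  4 = 4 · 1 + 0
gcd(379, 131) = 1.
Track Bezout coefficients alongside the remainders: start with r₀ = 379 = a·1 + b·0 (s = 1, t = 0) and r₁ = 131 = a·0 + b·1 (s = 0, t = 1); each new remainder r_{k+1} = r_{k-1} − q_k·r_k inherits s_{k+1} = s_{k-1} − q_k·s_k, t_{k+1} = t_{k-1} − q_k·t_k, so r_k = a·s_k + b·t_k at every step:
  q = 2: r = 117, s = 1 − 2·0 = 1, t = 0 − 2·1 = -2  (check: 379·1 + 131·(-2) = 117)
  q = 1: r = 14, s = 0 − 1·1 = -1, t = 1 − 1·(-2) = 3  (check: 379·(-1) + 131·3 = 14)
  q = 8: r = 5, s = 1 − 8·(-1) = 9, t = -2 − 8·3 = -26  (check: 379·9 + 131·(-26) = 5)
  q = 2: r = 4, s = -1 − 2·9 = -19, t = 3 − 2·(-26) = 55  (check: 379·(-19) + 131·55 = 4)
  q = 1: r = 1, s = 9 − 1·(-19) = 28, t = -26 − 1·55 = -81  (check: 379·28 + 131·(-81) = 1)
The row with r = 1 (the gcd) gives the Bezout coefficients s = 28, t = -81.
Result: 379 · (28) + 131 · (-81) = 1.

gcd(379, 131) = 1; s = 28, t = -81 (check: 379·28 + 131·(-81) = 1).


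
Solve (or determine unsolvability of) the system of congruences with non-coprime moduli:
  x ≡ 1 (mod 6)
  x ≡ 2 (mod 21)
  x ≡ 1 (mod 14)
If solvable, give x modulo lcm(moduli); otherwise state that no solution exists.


Moduli 6, 21, 14 are not pairwise coprime, so CRT works modulo lcm(m_i) when all pairwise compatibility conditions hold.
Pairwise compatibility: gcd(m_i, m_j) must divide a_i - a_j for every pair.
Merge one congruence at a time:
  Start: x ≡ 1 (mod 6).
  Combine with x ≡ 2 (mod 21): gcd(6, 21) = 3, and 2 - 1 = 1 is NOT divisible by 3.
    ⇒ system is inconsistent (no integer solution).

No solution (the system is inconsistent).


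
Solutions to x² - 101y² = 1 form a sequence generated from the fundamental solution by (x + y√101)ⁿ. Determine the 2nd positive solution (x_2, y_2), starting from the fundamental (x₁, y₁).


Step 1: Find the fundamental solution (x₁, y₁) of x² - 101y² = 1.
  Expand √101 as a continued fraction. a₀ = ⌊√101⌋ = 10; iterate m_{k+1} = d_k·a_k − m_k, d_{k+1} = (101 − m_{k+1}²)/d_k, a_{k+1} = ⌊(a₀ + m_{k+1})/d_{k+1}⌋ (starting m₀ = 0, d₀ = 1), with convergents p_k = a_k·p_{k-1} + p_{k-2}, q_k = a_k·q_{k-1} + q_{k-2} (p₋₁ = 1, q₋₁ = 0):
  k = 0: a₀ = 10; p₀/q₀ = 10/1; p₀² − 101·q₀² = 100 − 101 = -1.
  k = 1: m = 10, d = 1, a = ⌊(10 + 10)/1⌋ = 20; p/q = (20·10 + 1)/(20·1 + 0) = 201/20; p² − 101·q² = 40401 − 40400 = 1.
  The first convergent with p² − 101·q² = 1 gives the fundamental solution (x₁, y₁) = (201, 20).
Step 2: Apply the recurrence (x_{n+1}, y_{n+1}) = (x₁x_n + 101y₁y_n, x₁y_n + y₁x_n) repeatedly.
  From (x_1, y_1) = (201, 20): x_2 = 201·201 + 101·20·20 = 80801; y_2 = 201·20 + 20·201 = 8040.
Step 3: Verify x_2² - 101·y_2² = 6528801601 - 6528801600 = 1 (should be 1). ✓

(x_1, y_1) = (201, 20); (x_2, y_2) = (80801, 8040).


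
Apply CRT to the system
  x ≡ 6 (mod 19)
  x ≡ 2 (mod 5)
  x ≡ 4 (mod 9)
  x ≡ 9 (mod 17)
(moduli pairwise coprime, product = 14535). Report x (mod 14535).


Product of moduli M = 19 · 5 · 9 · 17 = 14535.
Merge one congruence at a time:
  Start: x ≡ 6 (mod 19).
  Combine with x ≡ 2 (mod 5); new modulus lcm = 95.
    Write x = 6 + 19·t and substitute into x ≡ 2 (mod 5): 19·t ≡ 2 − 6 = -4 (mod 5).
    Reduce coefficients mod 5: 4·t ≡ 1 (mod 5).
    The inverse of 4 mod 5 is 4 (since 4·4 = 16 = 3·5 + 1), so t ≡ 4·1 = 4 ≡ 4 (mod 5).
    Then x = 6 + 19·4 = 82, valid modulo lcm(19, 5) = 95: x ≡ 82 (mod 95).
  Combine with x ≡ 4 (mod 9); new modulus lcm = 855.
    Write x = 82 + 95·t and substitute into x ≡ 4 (mod 9): 95·t ≡ 4 − 82 = -78 (mod 9).
    Reduce coefficients mod 9: 5·t ≡ 3 (mod 9).
    The inverse of 5 mod 9 is 2 (since 5·2 = 10 = 1·9 + 1), so t ≡ 2·3 = 6 ≡ 6 (mod 9).
    Then x = 82 + 95·6 = 652, valid modulo lcm(95, 9) = 855: x ≡ 652 (mod 855).
  Combine with x ≡ 9 (mod 17); new modulus lcm = 14535.
    Write x = 652 + 855·t and substitute into x ≡ 9 (mod 17): 855·t ≡ 9 − 652 = -643 (mod 17).
    Reduce coefficients mod 17: 5·t ≡ 3 (mod 17).
    The inverse of 5 mod 17 is 7 (since 5·7 = 35 = 2·17 + 1), so t ≡ 7·3 = 21 ≡ 4 (mod 17).
    Then x = 652 + 855·4 = 4072, valid modulo lcm(855, 17) = 14535: x ≡ 4072 (mod 14535).
Verify against each original: 4072 mod 19 = 6, 4072 mod 5 = 2, 4072 mod 9 = 4, 4072 mod 17 = 9.

x ≡ 4072 (mod 14535).


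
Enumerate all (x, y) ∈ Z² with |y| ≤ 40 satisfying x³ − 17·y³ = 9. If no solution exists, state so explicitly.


The equation is x³ - 17y³ = 9. For fixed y, x³ = 17·y³ + 9, so a solution requires the RHS to be a perfect cube.
Strategy: iterate y from -40 to 40, compute RHS = 17·y³ + 9, and check whether it is a (positive or negative) perfect cube.
Check small values of y:
  y = 0: RHS = 9 is not a perfect cube.
  y = 1: RHS = 26 is not a perfect cube.
  y = -1: RHS = -8 = (-2)³ ⇒ x = -2 works.
  y = 2: RHS = 145 is not a perfect cube.
  y = -2: RHS = -127 is not a perfect cube.
  y = 3: RHS = 468 is not a perfect cube.
  y = -3: RHS = -450 is not a perfect cube.
Continuing the search up to |y| = 40 finds no further solutions beyond those listed.
Collected solutions: (-2, -1).

Solutions (with |y| ≤ 40): (-2, -1).


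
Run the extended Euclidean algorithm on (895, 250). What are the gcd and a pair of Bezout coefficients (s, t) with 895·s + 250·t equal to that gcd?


Euclidean algorithm on (895, 250) — divide until remainder is 0:
  895 = 3 · 250 + 145
  250 = 1 · 145 + 105
  145 = 1 · 105 + 40
  105 = 2 · 40 + 25
  40 = 1 · 25 + 15
  25 = 1 · 15 + 10
  15 = 1 · 10 + 5
  10 = 2 · 5 + 0
gcd(895, 250) = 5.
Track Bezout coefficients alongside the remainders: start with r₀ = 895 = a·1 + b·0 (s = 1, t = 0) and r₁ = 250 = a·0 + b·1 (s = 0, t = 1); each new remainder r_{k+1} = r_{k-1} − q_k·r_k inherits s_{k+1} = s_{k-1} − q_k·s_k, t_{k+1} = t_{k-1} − q_k·t_k, so r_k = a·s_k + b·t_k at every step:
  q = 3: r = 145, s = 1 − 3·0 = 1, t = 0 − 3·1 = -3  (check: 895·1 + 250·(-3) = 145)
  q = 1: r = 105, s = 0 − 1·1 = -1, t = 1 − 1·(-3) = 4  (check: 895·(-1) + 250·4 = 105)
  q = 1: r = 40, s = 1 − 1·(-1) = 2, t = -3 − 1·4 = -7  (check: 895·2 + 250·(-7) = 40)
  q = 2: r = 25, s = -1 − 2·2 = -5, t = 4 − 2·(-7) = 18  (check: 895·(-5) + 250·18 = 25)
  q = 1: r = 15, s = 2 − 1·(-5) = 7, t = -7 − 1·18 = -25  (check: 895·7 + 250·(-25) = 15)
  q = 1: r = 10, s = -5 − 1·7 = -12, t = 18 − 1·(-25) = 43  (check: 895·(-12) + 250·43 = 10)
  q = 1: r = 5, s = 7 − 1·(-12) = 19, t = -25 − 1·43 = -68  (check: 895·19 + 250·(-68) = 5)
The row with r = 5 (the gcd) gives the Bezout coefficients s = 19, t = -68.
Result: 895 · (19) + 250 · (-68) = 5.

gcd(895, 250) = 5; s = 19, t = -68 (check: 895·19 + 250·(-68) = 5).


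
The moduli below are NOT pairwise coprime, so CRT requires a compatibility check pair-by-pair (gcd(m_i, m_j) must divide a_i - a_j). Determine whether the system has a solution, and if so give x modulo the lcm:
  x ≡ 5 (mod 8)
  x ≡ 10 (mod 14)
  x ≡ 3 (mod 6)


Moduli 8, 14, 6 are not pairwise coprime, so CRT works modulo lcm(m_i) when all pairwise compatibility conditions hold.
Pairwise compatibility: gcd(m_i, m_j) must divide a_i - a_j for every pair.
Merge one congruence at a time:
  Start: x ≡ 5 (mod 8).
  Combine with x ≡ 10 (mod 14): gcd(8, 14) = 2, and 10 - 5 = 5 is NOT divisible by 2.
    ⇒ system is inconsistent (no integer solution).

No solution (the system is inconsistent).


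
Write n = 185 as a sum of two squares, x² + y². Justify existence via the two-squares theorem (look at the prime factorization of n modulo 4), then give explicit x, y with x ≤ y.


Step 1: Factor n = 185 = 5 · 37.
Step 2: Check the mod-4 condition on each prime factor: 5 ≡ 1 (mod 4), exponent 1; 37 ≡ 1 (mod 4), exponent 1.
All primes ≡ 3 (mod 4) appear to even exponent (or don't appear), so by the two-squares theorem n IS expressible as a sum of two squares.
Step 3: Build a representation. Here n = 5 · 37 is a product of primes ≡ 1 (mod 4). Each prime p ≡ 1 (mod 4) is itself a sum of two squares; find a² by testing p − a² for a perfect square:
  5: 5 − 1² = 4 = 2² ⇒ 5 = 1² + 2².
  37: 37 − 1² = 36 = 6² ⇒ 37 = 1² + 6².
  Combine using the Brahmagupta–Fibonacci identity (a² + b²)(c² + d²) = (ac − bd)² + (ad + bc)² = (ac + bd)² + (ad − bc)²:
  5 · 37 = 185: from (1² + 2²)(1² + 6²), take (1·1 − 2·6, 1·6 + 2·1) = (1 − 12, 6 + 2) = (-11, 8); dropping signs (only squares matter) gives (11, 8); check 11² + 8² = 121 + 64 = 185 ✓.
Step 4: Order so x ≤ y and verify: 8² + 11² = 64 + 121 = 185 = n. ✓

n = 185 = 8² + 11² (one valid representation with x ≤ y).


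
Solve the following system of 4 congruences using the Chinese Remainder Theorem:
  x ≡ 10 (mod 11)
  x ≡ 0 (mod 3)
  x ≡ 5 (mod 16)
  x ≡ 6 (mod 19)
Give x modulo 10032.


Product of moduli M = 11 · 3 · 16 · 19 = 10032.
Merge one congruence at a time:
  Start: x ≡ 10 (mod 11).
  Combine with x ≡ 0 (mod 3); new modulus lcm = 33.
    Write x = 10 + 11·t and substitute into x ≡ 0 (mod 3): 11·t ≡ 0 − 10 = -10 (mod 3).
    Reduce coefficients mod 3: 2·t ≡ 2 (mod 3).
    The inverse of 2 mod 3 is 2 (since 2·2 = 4 = 1·3 + 1), so t ≡ 2·2 = 4 ≡ 1 (mod 3).
    Then x = 10 + 11·1 = 21, valid modulo lcm(11, 3) = 33: x ≡ 21 (mod 33).
  Combine with x ≡ 5 (mod 16); new modulus lcm = 528.
    Write x = 21 + 33·t and substitute into x ≡ 5 (mod 16): 33·t ≡ 5 − 21 = -16 (mod 16).
    Reduce coefficients mod 16: 1·t ≡ 0 (mod 16).
    So t ≡ 0 (mod 16).
    Then x = 21 + 33·0 = 21, valid modulo lcm(33, 16) = 528: x ≡ 21 (mod 528).
  Combine with x ≡ 6 (mod 19); new modulus lcm = 10032.
    Write x = 21 + 528·t and substitute into x ≡ 6 (mod 19): 528·t ≡ 6 − 21 = -15 (mod 19).
    Reduce coefficients mod 19: 15·t ≡ 4 (mod 19).
    The inverse of 15 mod 19 is 14 (since 15·14 = 210 = 11·19 + 1), so t ≡ 14·4 = 56 ≡ 18 (mod 19).
    Then x = 21 + 528·18 = 9525, valid modulo lcm(528, 19) = 10032: x ≡ 9525 (mod 10032).
Verify against each original: 9525 mod 11 = 10, 9525 mod 3 = 0, 9525 mod 16 = 5, 9525 mod 19 = 6.

x ≡ 9525 (mod 10032).


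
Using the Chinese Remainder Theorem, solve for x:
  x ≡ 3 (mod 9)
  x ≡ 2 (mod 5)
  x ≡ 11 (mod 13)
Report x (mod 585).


Moduli 9, 5, 13 are pairwise coprime; by CRT there is a unique solution modulo M = 9 · 5 · 13 = 585.
Solve pairwise, accumulating the modulus:
  Start with x ≡ 3 (mod 9).
  Combine with x ≡ 2 (mod 5): since gcd(9, 5) = 1, we get a unique residue mod 45.
    Write x = 3 + 9·t and substitute into x ≡ 2 (mod 5): 9·t ≡ 2 − 3 = -1 (mod 5).
    Reduce coefficients mod 5: 4·t ≡ 4 (mod 5).
    The inverse of 4 mod 5 is 4 (since 4·4 = 16 = 3·5 + 1), so t ≡ 4·4 = 16 ≡ 1 (mod 5).
    Then x = 3 + 9·1 = 12, valid modulo lcm(9, 5) = 45: x ≡ 12 (mod 45).
  Combine with x ≡ 11 (mod 13): since gcd(45, 13) = 1, we get a unique residue mod 585.
    Write x = 12 + 45·t and substitute into x ≡ 11 (mod 13): 45·t ≡ 11 − 12 = -1 (mod 13).
    Reduce coefficients mod 13: 6·t ≡ 12 (mod 13).
    The inverse of 6 mod 13 is 11 (since 6·11 = 66 = 5·13 + 1), so t ≡ 11·12 = 132 ≡ 2 (mod 13).
    Then x = 12 + 45·2 = 102, valid modulo lcm(45, 13) = 585: x ≡ 102 (mod 585).
Verify: 102 mod 9 = 3 ✓, 102 mod 5 = 2 ✓, 102 mod 13 = 11 ✓.

x ≡ 102 (mod 585).


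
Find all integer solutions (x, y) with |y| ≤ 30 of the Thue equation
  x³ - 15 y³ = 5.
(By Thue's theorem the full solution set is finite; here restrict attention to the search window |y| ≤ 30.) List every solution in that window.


The equation is x³ - 15y³ = 5. For fixed y, x³ = 15·y³ + 5, so a solution requires the RHS to be a perfect cube.
Strategy: iterate y from -30 to 30, compute RHS = 15·y³ + 5, and check whether it is a (positive or negative) perfect cube.
Check small values of y:
  y = 0: RHS = 5 is not a perfect cube.
  y = 1: RHS = 20 is not a perfect cube.
  y = -1: RHS = -10 is not a perfect cube.
  y = 2: RHS = 125 = (5)³ ⇒ x = 5 works.
  y = -2: RHS = -115 is not a perfect cube.
  y = 3: RHS = 410 is not a perfect cube.
  y = -3: RHS = -400 is not a perfect cube.
Continuing the search up to |y| = 30 finds no further solutions beyond those listed.
Collected solutions: (5, 2).

Solutions (with |y| ≤ 30): (5, 2).


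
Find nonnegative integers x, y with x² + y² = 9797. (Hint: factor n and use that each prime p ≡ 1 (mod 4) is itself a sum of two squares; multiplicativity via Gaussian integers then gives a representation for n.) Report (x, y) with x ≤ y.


Step 1: Factor n = 9797 = 97 · 101.
Step 2: Check the mod-4 condition on each prime factor: 97 ≡ 1 (mod 4), exponent 1; 101 ≡ 1 (mod 4), exponent 1.
All primes ≡ 3 (mod 4) appear to even exponent (or don't appear), so by the two-squares theorem n IS expressible as a sum of two squares.
Step 3: Build a representation. Here n = 97 · 101 is a product of primes ≡ 1 (mod 4). Each prime p ≡ 1 (mod 4) is itself a sum of two squares; find a² by testing p − a² for a perfect square:
  97: 97 − 1² = 96, 97 − 2² = 93, 97 − 3² = 88, 97 − 4² = 81 = 9² ⇒ 97 = 4² + 9².
  101: 101 − 1² = 100 = 10² ⇒ 101 = 1² + 10².
  Combine using the Brahmagupta–Fibonacci identity (a² + b²)(c² + d²) = (ac − bd)² + (ad + bc)² = (ac + bd)² + (ad − bc)²:
  97 · 101 = 9797: from (4² + 9²)(1² + 10²), take (4·1 − 9·10, 4·10 + 9·1) = (4 − 90, 40 + 9) = (-86, 49); dropping signs (only squares matter) gives (86, 49); check 86² + 49² = 7396 + 2401 = 9797 ✓.
Step 4: Order so x ≤ y and verify: 49² + 86² = 2401 + 7396 = 9797 = n. ✓

n = 9797 = 49² + 86² (one valid representation with x ≤ y).


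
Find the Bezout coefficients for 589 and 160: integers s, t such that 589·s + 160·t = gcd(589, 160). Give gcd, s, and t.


Euclidean algorithm on (589, 160) — divide until remainder is 0:
  589 = 3 · 160 + 109
  160 = 1 · 109 + 51
  109 = 2 · 51 + 7
  51 = 7 · 7 + 2
  7 = 3 · 2 + 1
  2 = 2 · 1 + 0
gcd(589, 160) = 1.
Track Bezout coefficients alongside the remainders: start with r₀ = 589 = a·1 + b·0 (s = 1, t = 0) and r₁ = 160 = a·0 + b·1 (s = 0, t = 1); each new remainder r_{k+1} = r_{k-1} − q_k·r_k inherits s_{k+1} = s_{k-1} − q_k·s_k, t_{k+1} = t_{k-1} − q_k·t_k, so r_k = a·s_k + b·t_k at every step:
  q = 3: r = 109, s = 1 − 3·0 = 1, t = 0 − 3·1 = -3  (check: 589·1 + 160·(-3) = 109)
  q = 1: r = 51, s = 0 − 1·1 = -1, t = 1 − 1·(-3) = 4  (check: 589·(-1) + 160·4 = 51)
  q = 2: r = 7, s = 1 − 2·(-1) = 3, t = -3 − 2·4 = -11  (check: 589·3 + 160·(-11) = 7)
  q = 7: r = 2, s = -1 − 7·3 = -22, t = 4 − 7·(-11) = 81  (check: 589·(-22) + 160·81 = 2)
  q = 3: r = 1, s = 3 − 3·(-22) = 69, t = -11 − 3·81 = -254  (check: 589·69 + 160·(-254) = 1)
The row with r = 1 (the gcd) gives the Bezout coefficients s = 69, t = -254.
Result: 589 · (69) + 160 · (-254) = 1.

gcd(589, 160) = 1; s = 69, t = -254 (check: 589·69 + 160·(-254) = 1).


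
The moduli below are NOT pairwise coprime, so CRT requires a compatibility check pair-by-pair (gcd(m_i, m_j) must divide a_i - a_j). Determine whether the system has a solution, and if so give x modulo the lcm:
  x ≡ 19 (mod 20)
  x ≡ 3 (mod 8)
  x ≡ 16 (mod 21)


Moduli 20, 8, 21 are not pairwise coprime, so CRT works modulo lcm(m_i) when all pairwise compatibility conditions hold.
Pairwise compatibility: gcd(m_i, m_j) must divide a_i - a_j for every pair.
Merge one congruence at a time:
  Start: x ≡ 19 (mod 20).
  Combine with x ≡ 3 (mod 8): gcd(20, 8) = 4; 3 - 19 = -16, which IS divisible by 4, so compatible.
    Write x = 19 + 20·t and substitute into x ≡ 3 (mod 8): 20·t ≡ 3 − 19 = -16 (mod 8).
    Divide the congruence (and modulus) by g = 4: 5·t ≡ -4 (mod 2).
    Reduce coefficients mod 2: 1·t ≡ 0 (mod 2).
    So t ≡ 0 (mod 2).
    Then x = 19 + 20·0 = 19, valid modulo lcm(20, 8) = 40: x ≡ 19 (mod 40).
  Combine with x ≡ 16 (mod 21): gcd(40, 21) = 1; 16 - 19 = -3, which IS divisible by 1, so compatible.
    Write x = 19 + 40·t and substitute into x ≡ 16 (mod 21): 40·t ≡ 16 − 19 = -3 (mod 21).
    Reduce coefficients mod 21: 19·t ≡ 18 (mod 21).
    The inverse of 19 mod 21 is 10 (since 19·10 = 190 = 9·21 + 1), so t ≡ 10·18 = 180 ≡ 12 (mod 21).
    Then x = 19 + 40·12 = 499, valid modulo lcm(40, 21) = 840: x ≡ 499 (mod 840).
Verify: 499 mod 20 = 19, 499 mod 8 = 3, 499 mod 21 = 16.

x ≡ 499 (mod 840).


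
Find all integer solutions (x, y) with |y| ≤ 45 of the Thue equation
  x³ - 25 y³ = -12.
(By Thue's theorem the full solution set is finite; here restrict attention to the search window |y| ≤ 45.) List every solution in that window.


The equation is x³ - 25y³ = -12. For fixed y, x³ = 25·y³ − 12, so a solution requires the RHS to be a perfect cube.
Strategy: iterate y from -45 to 45, compute RHS = 25·y³ − 12, and check whether it is a (positive or negative) perfect cube.
Check small values of y:
  y = 0: RHS = -12 is not a perfect cube.
  y = 1: RHS = 13 is not a perfect cube.
  y = -1: RHS = -37 is not a perfect cube.
  y = 2: RHS = 188 is not a perfect cube.
  y = -2: RHS = -212 is not a perfect cube.
  y = 3: RHS = 663 is not a perfect cube.
  y = -3: RHS = -687 is not a perfect cube.
Continuing the search up to |y| = 45 finds no solutions either.
No (x, y) in the scanned range satisfies the equation.

No integer solutions with |y| ≤ 45.


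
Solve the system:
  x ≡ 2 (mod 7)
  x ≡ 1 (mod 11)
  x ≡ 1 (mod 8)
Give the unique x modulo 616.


Moduli 7, 11, 8 are pairwise coprime; by CRT there is a unique solution modulo M = 7 · 11 · 8 = 616.
Solve pairwise, accumulating the modulus:
  Start with x ≡ 2 (mod 7).
  Combine with x ≡ 1 (mod 11): since gcd(7, 11) = 1, we get a unique residue mod 77.
    Write x = 2 + 7·t and substitute into x ≡ 1 (mod 11): 7·t ≡ 1 − 2 = -1 (mod 11).
    Reduce coefficients mod 11: 7·t ≡ 10 (mod 11).
    The inverse of 7 mod 11 is 8 (since 7·8 = 56 = 5·11 + 1), so t ≡ 8·10 = 80 ≡ 3 (mod 11).
    Then x = 2 + 7·3 = 23, valid modulo lcm(7, 11) = 77: x ≡ 23 (mod 77).
  Combine with x ≡ 1 (mod 8): since gcd(77, 8) = 1, we get a unique residue mod 616.
    Write x = 23 + 77·t and substitute into x ≡ 1 (mod 8): 77·t ≡ 1 − 23 = -22 (mod 8).
    Reduce coefficients mod 8: 5·t ≡ 2 (mod 8).
    The inverse of 5 mod 8 is 5 (since 5·5 = 25 = 3·8 + 1), so t ≡ 5·2 = 10 ≡ 2 (mod 8).
    Then x = 23 + 77·2 = 177, valid modulo lcm(77, 8) = 616: x ≡ 177 (mod 616).
Verify: 177 mod 7 = 2 ✓, 177 mod 11 = 1 ✓, 177 mod 8 = 1 ✓.

x ≡ 177 (mod 616).


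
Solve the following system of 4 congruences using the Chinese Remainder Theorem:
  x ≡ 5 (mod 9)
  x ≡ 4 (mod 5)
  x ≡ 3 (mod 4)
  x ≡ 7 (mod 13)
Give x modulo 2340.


Product of moduli M = 9 · 5 · 4 · 13 = 2340.
Merge one congruence at a time:
  Start: x ≡ 5 (mod 9).
  Combine with x ≡ 4 (mod 5); new modulus lcm = 45.
    Write x = 5 + 9·t and substitute into x ≡ 4 (mod 5): 9·t ≡ 4 − 5 = -1 (mod 5).
    Reduce coefficients mod 5: 4·t ≡ 4 (mod 5).
    The inverse of 4 mod 5 is 4 (since 4·4 = 16 = 3·5 + 1), so t ≡ 4·4 = 16 ≡ 1 (mod 5).
    Then x = 5 + 9·1 = 14, valid modulo lcm(9, 5) = 45: x ≡ 14 (mod 45).
  Combine with x ≡ 3 (mod 4); new modulus lcm = 180.
    Write x = 14 + 45·t and substitute into x ≡ 3 (mod 4): 45·t ≡ 3 − 14 = -11 (mod 4).
    Reduce coefficients mod 4: 1·t ≡ 1 (mod 4).
    So t ≡ 1 (mod 4).
    Then x = 14 + 45·1 = 59, valid modulo lcm(45, 4) = 180: x ≡ 59 (mod 180).
  Combine with x ≡ 7 (mod 13); new modulus lcm = 2340.
    Write x = 59 + 180·t and substitute into x ≡ 7 (mod 13): 180·t ≡ 7 − 59 = -52 (mod 13).
    Reduce coefficients mod 13: 11·t ≡ 0 (mod 13).
    The inverse of 11 mod 13 is 6 (since 11·6 = 66 = 5·13 + 1), so t ≡ 6·0 = 0 ≡ 0 (mod 13).
    Then x = 59 + 180·0 = 59, valid modulo lcm(180, 13) = 2340: x ≡ 59 (mod 2340).
Verify against each original: 59 mod 9 = 5, 59 mod 5 = 4, 59 mod 4 = 3, 59 mod 13 = 7.

x ≡ 59 (mod 2340).


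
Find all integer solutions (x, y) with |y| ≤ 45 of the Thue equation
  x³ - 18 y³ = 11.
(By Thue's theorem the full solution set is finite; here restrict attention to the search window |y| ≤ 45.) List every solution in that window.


The equation is x³ - 18y³ = 11. For fixed y, x³ = 18·y³ + 11, so a solution requires the RHS to be a perfect cube.
Strategy: iterate y from -45 to 45, compute RHS = 18·y³ + 11, and check whether it is a (positive or negative) perfect cube.
Check small values of y:
  y = 0: RHS = 11 is not a perfect cube.
  y = 1: RHS = 29 is not a perfect cube.
  y = -1: RHS = -7 is not a perfect cube.
  y = 2: RHS = 155 is not a perfect cube.
  y = -2: RHS = -133 is not a perfect cube.
  y = 3: RHS = 497 is not a perfect cube.
  y = -3: RHS = -475 is not a perfect cube.
Continuing the search up to |y| = 45 finds no solutions either.
No (x, y) in the scanned range satisfies the equation.

No integer solutions with |y| ≤ 45.


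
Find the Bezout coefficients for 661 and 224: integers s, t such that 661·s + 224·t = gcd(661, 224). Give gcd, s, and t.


Euclidean algorithm on (661, 224) — divide until remainder is 0:
  661 = 2 · 224 + 213
  224 = 1 · 213 + 11
  213 = 19 · 11 + 4
  11 = 2 · 4 + 3
  4 = 1 · 3 + 1
  3 = 3 · 1 + 0
gcd(661, 224) = 1.
Track Bezout coefficients alongside the remainders: start with r₀ = 661 = a·1 + b·0 (s = 1, t = 0) and r₁ = 224 = a·0 + b·1 (s = 0, t = 1); each new remainder r_{k+1} = r_{k-1} − q_k·r_k inherits s_{k+1} = s_{k-1} − q_k·s_k, t_{k+1} = t_{k-1} − q_k·t_k, so r_k = a·s_k + b·t_k at every step:
  q = 2: r = 213, s = 1 − 2·0 = 1, t = 0 − 2·1 = -2  (check: 661·1 + 224·(-2) = 213)
  q = 1: r = 11, s = 0 − 1·1 = -1, t = 1 − 1·(-2) = 3  (check: 661·(-1) + 224·3 = 11)
  q = 19: r = 4, s = 1 − 19·(-1) = 20, t = -2 − 19·3 = -59  (check: 661·20 + 224·(-59) = 4)
  q = 2: r = 3, s = -1 − 2·20 = -41, t = 3 − 2·(-59) = 121  (check: 661·(-41) + 224·121 = 3)
  q = 1: r = 1, s = 20 − 1·(-41) = 61, t = -59 − 1·121 = -180  (check: 661·61 + 224·(-180) = 1)
The row with r = 1 (the gcd) gives the Bezout coefficients s = 61, t = -180.
Result: 661 · (61) + 224 · (-180) = 1.

gcd(661, 224) = 1; s = 61, t = -180 (check: 661·61 + 224·(-180) = 1).


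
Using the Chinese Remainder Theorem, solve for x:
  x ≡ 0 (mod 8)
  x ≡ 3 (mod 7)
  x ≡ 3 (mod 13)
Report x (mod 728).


Moduli 8, 7, 13 are pairwise coprime; by CRT there is a unique solution modulo M = 8 · 7 · 13 = 728.
Solve pairwise, accumulating the modulus:
  Start with x ≡ 0 (mod 8).
  Combine with x ≡ 3 (mod 7): since gcd(8, 7) = 1, we get a unique residue mod 56.
    Write x = 0 + 8·t and substitute into x ≡ 3 (mod 7): 8·t ≡ 3 − 0 = 3 (mod 7).
    Reduce coefficients mod 7: 1·t ≡ 3 (mod 7).
    So t ≡ 3 (mod 7).
    Then x = 0 + 8·3 = 24, valid modulo lcm(8, 7) = 56: x ≡ 24 (mod 56).
  Combine with x ≡ 3 (mod 13): since gcd(56, 13) = 1, we get a unique residue mod 728.
    Write x = 24 + 56·t and substitute into x ≡ 3 (mod 13): 56·t ≡ 3 − 24 = -21 (mod 13).
    Reduce coefficients mod 13: 4·t ≡ 5 (mod 13).
    The inverse of 4 mod 13 is 10 (since 4·10 = 40 = 3·13 + 1), so t ≡ 10·5 = 50 ≡ 11 (mod 13).
    Then x = 24 + 56·11 = 640, valid modulo lcm(56, 13) = 728: x ≡ 640 (mod 728).
Verify: 640 mod 8 = 0 ✓, 640 mod 7 = 3 ✓, 640 mod 13 = 3 ✓.

x ≡ 640 (mod 728).


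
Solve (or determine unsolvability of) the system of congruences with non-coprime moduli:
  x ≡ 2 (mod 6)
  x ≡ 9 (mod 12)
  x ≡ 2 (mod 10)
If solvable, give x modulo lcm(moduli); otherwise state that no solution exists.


Moduli 6, 12, 10 are not pairwise coprime, so CRT works modulo lcm(m_i) when all pairwise compatibility conditions hold.
Pairwise compatibility: gcd(m_i, m_j) must divide a_i - a_j for every pair.
Merge one congruence at a time:
  Start: x ≡ 2 (mod 6).
  Combine with x ≡ 9 (mod 12): gcd(6, 12) = 6, and 9 - 2 = 7 is NOT divisible by 6.
    ⇒ system is inconsistent (no integer solution).

No solution (the system is inconsistent).


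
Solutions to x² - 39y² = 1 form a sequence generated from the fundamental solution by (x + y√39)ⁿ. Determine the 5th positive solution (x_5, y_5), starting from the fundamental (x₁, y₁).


Step 1: Find the fundamental solution (x₁, y₁) of x² - 39y² = 1.
  Expand √39 as a continued fraction. a₀ = ⌊√39⌋ = 6; iterate m_{k+1} = d_k·a_k − m_k, d_{k+1} = (39 − m_{k+1}²)/d_k, a_{k+1} = ⌊(a₀ + m_{k+1})/d_{k+1}⌋ (starting m₀ = 0, d₀ = 1), with convergents p_k = a_k·p_{k-1} + p_{k-2}, q_k = a_k·q_{k-1} + q_{k-2} (p₋₁ = 1, q₋₁ = 0):
  k = 0: a₀ = 6; p₀/q₀ = 6/1; p₀² − 39·q₀² = 36 − 39 = -3.
  k = 1: m = 6, d = 3, a = ⌊(6 + 6)/3⌋ = 4; p/q = (4·6 + 1)/(4·1 + 0) = 25/4; p² − 39·q² = 625 − 624 = 1.
  The first convergent with p² − 39·q² = 1 gives the fundamental solution (x₁, y₁) = (25, 4).
Step 2: Apply the recurrence (x_{n+1}, y_{n+1}) = (x₁x_n + 39y₁y_n, x₁y_n + y₁x_n) repeatedly.
  From (x_1, y_1) = (25, 4): x_2 = 25·25 + 39·4·4 = 1249; y_2 = 25·4 + 4·25 = 200.
  From (x_2, y_2) = (1249, 200): x_3 = 25·1249 + 39·4·200 = 62425; y_3 = 25·200 + 4·1249 = 9996.
  From (x_3, y_3) = (62425, 9996): x_4 = 25·62425 + 39·4·9996 = 3120001; y_4 = 25·9996 + 4·62425 = 499600.
  From (x_4, y_4) = (3120001, 499600): x_5 = 25·3120001 + 39·4·499600 = 155937625; y_5 = 25·499600 + 4·3120001 = 24970004.
Step 3: Verify x_5² - 39·y_5² = 24316542890640625 - 24316542890640624 = 1 (should be 1). ✓

(x_1, y_1) = (25, 4); (x_5, y_5) = (155937625, 24970004).


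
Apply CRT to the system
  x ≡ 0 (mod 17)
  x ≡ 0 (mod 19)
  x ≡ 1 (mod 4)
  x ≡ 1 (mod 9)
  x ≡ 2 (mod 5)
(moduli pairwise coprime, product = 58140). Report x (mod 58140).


Product of moduli M = 17 · 19 · 4 · 9 · 5 = 58140.
Merge one congruence at a time:
  Start: x ≡ 0 (mod 17).
  Combine with x ≡ 0 (mod 19); new modulus lcm = 323.
    Write x = 0 + 17·t and substitute into x ≡ 0 (mod 19): 17·t ≡ 0 − 0 = 0 (mod 19).
    The inverse of 17 mod 19 is 9 (since 17·9 = 153 = 8·19 + 1), so t ≡ 9·0 = 0 ≡ 0 (mod 19).
    Then x = 0 + 17·0 = 0, valid modulo lcm(17, 19) = 323: x ≡ 0 (mod 323).
  Combine with x ≡ 1 (mod 4); new modulus lcm = 1292.
    Write x = 0 + 323·t and substitute into x ≡ 1 (mod 4): 323·t ≡ 1 − 0 = 1 (mod 4).
    Reduce coefficients mod 4: 3·t ≡ 1 (mod 4).
    The inverse of 3 mod 4 is 3 (since 3·3 = 9 = 2·4 + 1), so t ≡ 3·1 = 3 ≡ 3 (mod 4).
    Then x = 0 + 323·3 = 969, valid modulo lcm(323, 4) = 1292: x ≡ 969 (mod 1292).
  Combine with x ≡ 1 (mod 9); new modulus lcm = 11628.
    Write x = 969 + 1292·t and substitute into x ≡ 1 (mod 9): 1292·t ≡ 1 − 969 = -968 (mod 9).
    Reduce coefficients mod 9: 5·t ≡ 4 (mod 9).
    The inverse of 5 mod 9 is 2 (since 5·2 = 10 = 1·9 + 1), so t ≡ 2·4 = 8 ≡ 8 (mod 9).
    Then x = 969 + 1292·8 = 11305, valid modulo lcm(1292, 9) = 11628: x ≡ 11305 (mod 11628).
  Combine with x ≡ 2 (mod 5); new modulus lcm = 58140.
    Write x = 11305 + 11628·t and substitute into x ≡ 2 (mod 5): 11628·t ≡ 2 − 11305 = -11303 (mod 5).
    Reduce coefficients mod 5: 3·t ≡ 2 (mod 5).
    The inverse of 3 mod 5 is 2 (since 3·2 = 6 = 1·5 + 1), so t ≡ 2·2 = 4 ≡ 4 (mod 5).
    Then x = 11305 + 11628·4 = 57817, valid modulo lcm(11628, 5) = 58140: x ≡ 57817 (mod 58140).
Verify against each original: 57817 mod 17 = 0, 57817 mod 19 = 0, 57817 mod 4 = 1, 57817 mod 9 = 1, 57817 mod 5 = 2.

x ≡ 57817 (mod 58140).


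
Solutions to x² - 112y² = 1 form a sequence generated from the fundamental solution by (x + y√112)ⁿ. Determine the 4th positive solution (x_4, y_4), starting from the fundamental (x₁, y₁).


Step 1: Find the fundamental solution (x₁, y₁) of x² - 112y² = 1.
  Expand √112 as a continued fraction. a₀ = ⌊√112⌋ = 10; iterate m_{k+1} = d_k·a_k − m_k, d_{k+1} = (112 − m_{k+1}²)/d_k, a_{k+1} = ⌊(a₀ + m_{k+1})/d_{k+1}⌋ (starting m₀ = 0, d₀ = 1), with convergents p_k = a_k·p_{k-1} + p_{k-2}, q_k = a_k·q_{k-1} + q_{k-2} (p₋₁ = 1, q₋₁ = 0):
  k = 0: a₀ = 10; p₀/q₀ = 10/1; p₀² − 112·q₀² = 100 − 112 = -12.
  k = 1: m = 10, d = 12, a = ⌊(10 + 10)/12⌋ = 1; p/q = (1·10 + 1)/(1·1 + 0) = 11/1; p² − 112·q² = 121 − 112 = 9.
  k = 2: m = 2, d = 9, a = ⌊(10 + 2)/9⌋ = 1; p/q = (1·11 + 10)/(1·1 + 1) = 21/2; p² − 112·q² = 441 − 448 = -7.
  k = 3: m = 7, d = 7, a = ⌊(10 + 7)/7⌋ = 2; p/q = (2·21 + 11)/(2·2 + 1) = 53/5; p² − 112·q² = 2809 − 2800 = 9.
  k = 4: m = 7, d = 9, a = ⌊(10 + 7)/9⌋ = 1; p/q = (1·53 + 21)/(1·5 + 2) = 74/7; p² − 112·q² = 5476 − 5488 = -12.
  k = 5: m = 2, d = 12, a = ⌊(10 + 2)/12⌋ = 1; p/q = (1·74 + 53)/(1·7 + 5) = 127/12; p² − 112·q² = 16129 − 16128 = 1.
  The first convergent with p² − 112·q² = 1 gives the fundamental solution (x₁, y₁) = (127, 12).
Step 2: Apply the recurrence (x_{n+1}, y_{n+1}) = (x₁x_n + 112y₁y_n, x₁y_n + y₁x_n) repeatedly.
  From (x_1, y_1) = (127, 12): x_2 = 127·127 + 112·12·12 = 32257; y_2 = 127·12 + 12·127 = 3048.
  From (x_2, y_2) = (32257, 3048): x_3 = 127·32257 + 112·12·3048 = 8193151; y_3 = 127·3048 + 12·32257 = 774180.
  From (x_3, y_3) = (8193151, 774180): x_4 = 127·8193151 + 112·12·774180 = 2081028097; y_4 = 127·774180 + 12·8193151 = 196638672.
Step 3: Verify x_4² - 112·y_4² = 4330677940503441409 - 4330677940503441408 = 1 (should be 1). ✓

(x_1, y_1) = (127, 12); (x_4, y_4) = (2081028097, 196638672).


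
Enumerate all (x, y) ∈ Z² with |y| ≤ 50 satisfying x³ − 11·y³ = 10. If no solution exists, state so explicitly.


The equation is x³ - 11y³ = 10. For fixed y, x³ = 11·y³ + 10, so a solution requires the RHS to be a perfect cube.
Strategy: iterate y from -50 to 50, compute RHS = 11·y³ + 10, and check whether it is a (positive or negative) perfect cube.
Check small values of y:
  y = 0: RHS = 10 is not a perfect cube.
  y = 1: RHS = 21 is not a perfect cube.
  y = -1: RHS = -1 = (-1)³ ⇒ x = -1 works.
  y = 2: RHS = 98 is not a perfect cube.
  y = -2: RHS = -78 is not a perfect cube.
  y = 3: RHS = 307 is not a perfect cube.
  y = -3: RHS = -287 is not a perfect cube.
Continuing the search up to |y| = 50 finds no further solutions beyond those listed.
Collected solutions: (-1, -1).

Solutions (with |y| ≤ 50): (-1, -1).


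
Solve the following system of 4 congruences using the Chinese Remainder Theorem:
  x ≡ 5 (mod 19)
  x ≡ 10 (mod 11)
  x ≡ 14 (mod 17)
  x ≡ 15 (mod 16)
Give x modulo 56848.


Product of moduli M = 19 · 11 · 17 · 16 = 56848.
Merge one congruence at a time:
  Start: x ≡ 5 (mod 19).
  Combine with x ≡ 10 (mod 11); new modulus lcm = 209.
    Write x = 5 + 19·t and substitute into x ≡ 10 (mod 11): 19·t ≡ 10 − 5 = 5 (mod 11).
    Reduce coefficients mod 11: 8·t ≡ 5 (mod 11).
    The inverse of 8 mod 11 is 7 (since 8·7 = 56 = 5·11 + 1), so t ≡ 7·5 = 35 ≡ 2 (mod 11).
    Then x = 5 + 19·2 = 43, valid modulo lcm(19, 11) = 209: x ≡ 43 (mod 209).
  Combine with x ≡ 14 (mod 17); new modulus lcm = 3553.
    Write x = 43 + 209·t and substitute into x ≡ 14 (mod 17): 209·t ≡ 14 − 43 = -29 (mod 17).
    Reduce coefficients mod 17: 5·t ≡ 5 (mod 17).
    The inverse of 5 mod 17 is 7 (since 5·7 = 35 = 2·17 + 1), so t ≡ 7·5 = 35 ≡ 1 (mod 17).
    Then x = 43 + 209·1 = 252, valid modulo lcm(209, 17) = 3553: x ≡ 252 (mod 3553).
  Combine with x ≡ 15 (mod 16); new modulus lcm = 56848.
    Write x = 252 + 3553·t and substitute into x ≡ 15 (mod 16): 3553·t ≡ 15 − 252 = -237 (mod 16).
    Reduce coefficients mod 16: 1·t ≡ 3 (mod 16).
    So t ≡ 3 (mod 16).
    Then x = 252 + 3553·3 = 10911, valid modulo lcm(3553, 16) = 56848: x ≡ 10911 (mod 56848).
Verify against each original: 10911 mod 19 = 5, 10911 mod 11 = 10, 10911 mod 17 = 14, 10911 mod 16 = 15.

x ≡ 10911 (mod 56848).


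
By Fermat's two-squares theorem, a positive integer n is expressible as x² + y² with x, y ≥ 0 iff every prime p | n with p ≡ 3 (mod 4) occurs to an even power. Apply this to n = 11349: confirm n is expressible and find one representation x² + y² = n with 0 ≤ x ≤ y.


Step 1: Factor n = 11349 = 3^2 · 13 · 97.
Step 2: Check the mod-4 condition on each prime factor: 3 ≡ 3 (mod 4), exponent 2 (must be even); 13 ≡ 1 (mod 4), exponent 1; 97 ≡ 1 (mod 4), exponent 1.
All primes ≡ 3 (mod 4) appear to even exponent (or don't appear), so by the two-squares theorem n IS expressible as a sum of two squares.
Step 3: Build a representation. Group n = k² · m with k = 3 and m = 13 · 97 = 1261 (a product of primes ≡ 1 (mod 4)); a representation of m scales to one of n via (k·x)² + (k·y)² = k²(x² + y²). Each prime p ≡ 1 (mod 4) is itself a sum of two squares; find a² by testing p − a² for a perfect square:
  13: 13 − 1² = 12, 13 − 2² = 9 = 3² ⇒ 13 = 2² + 3².
  97: 97 − 1² = 96, 97 − 2² = 93, 97 − 3² = 88, 97 − 4² = 81 = 9² ⇒ 97 = 4² + 9².
  Combine using the Brahmagupta–Fibonacci identity (a² + b²)(c² + d²) = (ac − bd)² + (ad + bc)² = (ac + bd)² + (ad − bc)²:
  13 · 97 = 1261: from (2² + 3²)(4² + 9²), take (2·4 − 3·9, 2·9 + 3·4) = (8 − 27, 18 + 12) = (-19, 30); dropping signs (only squares matter) gives (19, 30); check 19² + 30² = 361 + 900 = 1261 ✓.
  Scale by k = 3: (3·19, 3·30) = (57, 90).
Step 4: Order so x ≤ y and verify: 57² + 90² = 3249 + 8100 = 11349 = n. ✓

n = 11349 = 57² + 90² (one valid representation with x ≤ y).


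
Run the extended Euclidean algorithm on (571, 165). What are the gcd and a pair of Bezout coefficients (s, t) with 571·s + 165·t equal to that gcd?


Euclidean algorithm on (571, 165) — divide until remainder is 0:
  571 = 3 · 165 + 76
  165 = 2 · 76 + 13
  76 = 5 · 13 + 11
  13 = 1 · 11 + 2
  11 = 5 · 2 + 1
  2 = 2 · 1 + 0
gcd(571, 165) = 1.
Track Bezout coefficients alongside the remainders: start with r₀ = 571 = a·1 + b·0 (s = 1, t = 0) and r₁ = 165 = a·0 + b·1 (s = 0, t = 1); each new remainder r_{k+1} = r_{k-1} − q_k·r_k inherits s_{k+1} = s_{k-1} − q_k·s_k, t_{k+1} = t_{k-1} − q_k·t_k, so r_k = a·s_k + b·t_k at every step:
  q = 3: r = 76, s = 1 − 3·0 = 1, t = 0 − 3·1 = -3  (check: 571·1 + 165·(-3) = 76)
  q = 2: r = 13, s = 0 − 2·1 = -2, t = 1 − 2·(-3) = 7  (check: 571·(-2) + 165·7 = 13)
  q = 5: r = 11, s = 1 − 5·(-2) = 11, t = -3 − 5·7 = -38  (check: 571·11 + 165·(-38) = 11)
  q = 1: r = 2, s = -2 − 1·11 = -13, t = 7 − 1·(-38) = 45  (check: 571·(-13) + 165·45 = 2)
  q = 5: r = 1, s = 11 − 5·(-13) = 76, t = -38 − 5·45 = -263  (check: 571·76 + 165·(-263) = 1)
The row with r = 1 (the gcd) gives the Bezout coefficients s = 76, t = -263.
Result: 571 · (76) + 165 · (-263) = 1.

gcd(571, 165) = 1; s = 76, t = -263 (check: 571·76 + 165·(-263) = 1).


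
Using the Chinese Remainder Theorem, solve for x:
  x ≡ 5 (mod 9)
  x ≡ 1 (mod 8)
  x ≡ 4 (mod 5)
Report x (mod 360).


Moduli 9, 8, 5 are pairwise coprime; by CRT there is a unique solution modulo M = 9 · 8 · 5 = 360.
Solve pairwise, accumulating the modulus:
  Start with x ≡ 5 (mod 9).
  Combine with x ≡ 1 (mod 8): since gcd(9, 8) = 1, we get a unique residue mod 72.
    Write x = 5 + 9·t and substitute into x ≡ 1 (mod 8): 9·t ≡ 1 − 5 = -4 (mod 8).
    Reduce coefficients mod 8: 1·t ≡ 4 (mod 8).
    So t ≡ 4 (mod 8).
    Then x = 5 + 9·4 = 41, valid modulo lcm(9, 8) = 72: x ≡ 41 (mod 72).
  Combine with x ≡ 4 (mod 5): since gcd(72, 5) = 1, we get a unique residue mod 360.
    Write x = 41 + 72·t and substitute into x ≡ 4 (mod 5): 72·t ≡ 4 − 41 = -37 (mod 5).
    Reduce coefficients mod 5: 2·t ≡ 3 (mod 5).
    The inverse of 2 mod 5 is 3 (since 2·3 = 6 = 1·5 + 1), so t ≡ 3·3 = 9 ≡ 4 (mod 5).
    Then x = 41 + 72·4 = 329, valid modulo lcm(72, 5) = 360: x ≡ 329 (mod 360).
Verify: 329 mod 9 = 5 ✓, 329 mod 8 = 1 ✓, 329 mod 5 = 4 ✓.

x ≡ 329 (mod 360).


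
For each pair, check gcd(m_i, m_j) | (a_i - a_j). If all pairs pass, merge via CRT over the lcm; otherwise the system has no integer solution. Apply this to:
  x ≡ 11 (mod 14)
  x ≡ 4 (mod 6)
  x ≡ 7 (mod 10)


Moduli 14, 6, 10 are not pairwise coprime, so CRT works modulo lcm(m_i) when all pairwise compatibility conditions hold.
Pairwise compatibility: gcd(m_i, m_j) must divide a_i - a_j for every pair.
Merge one congruence at a time:
  Start: x ≡ 11 (mod 14).
  Combine with x ≡ 4 (mod 6): gcd(14, 6) = 2, and 4 - 11 = -7 is NOT divisible by 2.
    ⇒ system is inconsistent (no integer solution).

No solution (the system is inconsistent).
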